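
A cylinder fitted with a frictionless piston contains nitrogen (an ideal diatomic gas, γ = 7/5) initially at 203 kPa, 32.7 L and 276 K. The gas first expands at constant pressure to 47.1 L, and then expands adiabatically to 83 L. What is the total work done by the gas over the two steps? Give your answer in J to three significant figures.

W_total ≈ 7770 J

Step 1 (isobaric): W = PΔV = (203 kPa)(47.1 − 32.7 L) = 2923 J.
After step 1: P = 203 kPa, V = 47.1 L, T = 397.5 K.
Step 2 (adiabatic): W = (P₁V₁ − P₂V₂)/(γ−1) = (9561 − 7622)/0.4 = 4847 J.
W_total = 2923 + 4847 = 7770 J.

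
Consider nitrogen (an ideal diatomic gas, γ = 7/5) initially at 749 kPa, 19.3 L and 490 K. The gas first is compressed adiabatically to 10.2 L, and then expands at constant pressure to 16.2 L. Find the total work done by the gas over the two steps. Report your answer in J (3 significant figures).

W_total ≈ 473 J

Step 1 (adiabatic): W = (P₁V₁ − P₂V₂)/(γ−1) = (14456 − 18656)/0.4 = -10501 J.
After step 1: P = 1829 kPa, V = 10.2 L, T = 632.4 K.
Step 2 (isobaric): W = PΔV = (1829 kPa)(16.2 − 10.2 L) = 10974 J.
W_total = -10501 + 10974 = 473.1 J.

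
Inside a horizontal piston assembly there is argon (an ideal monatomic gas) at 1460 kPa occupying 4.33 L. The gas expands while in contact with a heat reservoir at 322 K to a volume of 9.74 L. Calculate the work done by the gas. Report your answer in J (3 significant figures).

W ≈ 5120 J

Isothermal: W = nRT ln(V₂/V₁) = P₁V₁ ln(V₂/V₁).
P₁V₁ = (1460 kPa)(4.33 L) = 6322 J.
W = 6322 × ln(9.74/4.33) = 6322 × 0.8107
W_by_gas = 5125 J.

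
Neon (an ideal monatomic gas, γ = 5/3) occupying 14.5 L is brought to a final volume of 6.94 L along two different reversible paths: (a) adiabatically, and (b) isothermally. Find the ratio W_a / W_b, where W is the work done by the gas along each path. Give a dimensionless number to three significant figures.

Path (a) adiabatic: W = P₁V₁(1 − (V₁/V₂)^(γ−1))/(γ−1) → W_a/(P₁V₁) = -0.9515.
Path (b) isothermal: W = P₁V₁ ln(V₂/V₁) → W_b/(P₁V₁) = -0.7368.
W_a / W_b = -0.9515 / -0.7368 = 1.291.

W_a / W_b ≈ 1.29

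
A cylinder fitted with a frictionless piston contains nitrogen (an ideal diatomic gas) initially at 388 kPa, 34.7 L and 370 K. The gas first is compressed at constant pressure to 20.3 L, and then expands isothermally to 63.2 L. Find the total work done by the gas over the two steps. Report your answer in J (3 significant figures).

W_total ≈ 3360 J

Step 1 (isobaric): W = PΔV = (388 kPa)(20.3 − 34.7 L) = -5587 J.
After step 1: P = 388 kPa, V = 20.3 L, T = 216.5 K.
Step 2 (isothermal): W = P₁V₁ ln(V₂/V₁) = (7876) ln(63.2/20.3) = 8945 J.
W_total = -5587 + 8945 = 3358 J.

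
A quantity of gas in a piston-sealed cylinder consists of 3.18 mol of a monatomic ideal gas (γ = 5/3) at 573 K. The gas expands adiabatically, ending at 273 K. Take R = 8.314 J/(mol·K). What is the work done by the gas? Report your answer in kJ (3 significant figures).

Adiabatic ⇒ Q = 0, so W_by = −ΔU = nCᵥ(T₁ − T₂).
Cᵥ = 3R/2 = 12.47 J/(mol·K).
W = (3.18)(12.47)(573 − 273) = 11897 J.

W ≈ 11.9 kJ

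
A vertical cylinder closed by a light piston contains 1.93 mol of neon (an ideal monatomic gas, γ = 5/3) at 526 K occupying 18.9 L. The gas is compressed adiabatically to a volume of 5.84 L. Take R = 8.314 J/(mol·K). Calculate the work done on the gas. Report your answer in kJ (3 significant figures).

W ≈ 15.0 kJ

Adiabatic: TV^(γ−1) = const with γ = 5/3.
T₂ = T₁ (V₁/V₂)^(γ−1) = 526 × (18.9/5.84)^0.667 = 526 × 2.188 = 1151 K.
W_by = nCᵥ(T₁ − T₂) = (1.93)(12.47)(526 − 1151) = -15040 J.
Work on gas = −W_by = 15040 J.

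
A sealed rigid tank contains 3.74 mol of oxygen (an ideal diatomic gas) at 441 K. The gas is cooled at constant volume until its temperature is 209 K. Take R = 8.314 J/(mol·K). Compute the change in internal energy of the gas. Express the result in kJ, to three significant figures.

Constant volume ⇒ W = 0, so Q = ΔU = nCᵥΔT with Cᵥ = 5R/2 = 20.79 J/(mol·K).
ΔU = (3.74)(20.79)(209 − 441) = -18035 J.

ΔU ≈ -18.0 kJ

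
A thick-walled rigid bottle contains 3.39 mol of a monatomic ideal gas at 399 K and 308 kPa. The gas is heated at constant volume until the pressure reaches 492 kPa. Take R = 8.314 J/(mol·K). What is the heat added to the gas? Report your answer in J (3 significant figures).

Q ≈ 10100 J

Constant volume ⇒ W = 0, so Q = ΔU = nCᵥΔT with Cᵥ = 3R/2 = 12.47 J/(mol·K).
At constant V, T₂/T₁ = P₂/P₁ ⇒ ΔT = T₁(P₂/P₁ − 1) = 399·(492/308 − 1) = 238.4 K.
ΔU = (3.39)(12.47)(238.4) = 10077 J.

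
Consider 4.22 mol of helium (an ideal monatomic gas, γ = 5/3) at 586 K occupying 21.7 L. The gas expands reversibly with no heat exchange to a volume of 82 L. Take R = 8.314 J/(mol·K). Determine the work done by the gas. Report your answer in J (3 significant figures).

W ≈ 18100 J

Adiabatic: TV^(γ−1) = const with γ = 5/3.
T₂ = T₁ (V₁/V₂)^(γ−1) = 586 × (21.7/82)^0.667 = 586 × 0.4122 = 241.5 K.
W_by = nCᵥ(T₁ − T₂) = (4.22)(12.47)(586 − 241.5) = 18128 J.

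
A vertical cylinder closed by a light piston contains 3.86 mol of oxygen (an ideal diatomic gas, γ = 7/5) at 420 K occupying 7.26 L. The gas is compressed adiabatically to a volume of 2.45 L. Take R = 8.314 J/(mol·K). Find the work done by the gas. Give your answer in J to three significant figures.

W ≈ -18300 J

Adiabatic: TV^(γ−1) = const with γ = 7/5.
T₂ = T₁ (V₁/V₂)^(γ−1) = 420 × (7.26/2.45)^0.4 = 420 × 1.544 = 648.6 K.
W_by = nCᵥ(T₁ − T₂) = (3.86)(20.79)(420 − 648.6) = -18338 J.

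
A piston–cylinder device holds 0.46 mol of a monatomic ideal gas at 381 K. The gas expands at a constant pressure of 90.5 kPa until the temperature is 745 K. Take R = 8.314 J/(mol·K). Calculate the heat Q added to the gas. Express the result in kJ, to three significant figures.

Q ≈ 3.48 kJ

Isobaric: W = nRΔT = (0.46)(8.314)(364) = 1392 J.
ΔU = nCᵥΔT with Cᵥ = 3R/2: ΔU = (0.46)(12.47)(364) = 2088 J.
Q = ΔU + W = 2088 + 1392 = 3480 J.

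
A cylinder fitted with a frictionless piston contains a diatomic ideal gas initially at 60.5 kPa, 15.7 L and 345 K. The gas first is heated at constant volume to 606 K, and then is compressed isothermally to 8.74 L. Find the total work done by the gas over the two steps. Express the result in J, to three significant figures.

W_total ≈ -977 J

Step 1 (isochoric): W = 0 (constant volume).
After step 1: P = 106.3 kPa (V unchanged).
Step 2 (isothermal): W = P₁V₁ ln(V₂/V₁) = (1668) ln(8.74/15.7) = -977.3 J.
W_total = 0 − 977.3 = -977.3 J.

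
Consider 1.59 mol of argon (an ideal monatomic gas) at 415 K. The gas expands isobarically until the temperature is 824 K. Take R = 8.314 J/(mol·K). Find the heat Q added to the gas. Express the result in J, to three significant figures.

Isobaric: W = nRΔT = (1.59)(8.314)(409) = 5407 J.
ΔU = nCᵥΔT with Cᵥ = 3R/2: ΔU = (1.59)(12.47)(409) = 8110 J.
Q = ΔU + W = 8110 + 5407 = 13517 J.

Q ≈ 13500 J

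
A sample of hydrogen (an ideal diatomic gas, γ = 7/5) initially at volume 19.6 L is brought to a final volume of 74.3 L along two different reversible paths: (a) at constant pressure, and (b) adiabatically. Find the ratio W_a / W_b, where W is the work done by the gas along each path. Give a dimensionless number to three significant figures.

Path (a) isobaric: W = P₁(V₂ − V₁) → W_a/(P₁V₁) = 2.791.
Path (b) adiabatic: W = P₁V₁(1 − (V₁/V₂)^(γ−1))/(γ−1) → W_b/(P₁V₁) = 1.033.
W_a / W_b = 2.791 / 1.033 = 2.702.

W_a / W_b ≈ 2.70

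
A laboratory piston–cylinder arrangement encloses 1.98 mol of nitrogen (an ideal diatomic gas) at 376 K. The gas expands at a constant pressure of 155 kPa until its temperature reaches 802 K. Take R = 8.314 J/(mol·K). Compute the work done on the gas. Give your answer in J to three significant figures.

Isobaric: W = P ΔV = nR ΔT.
W = (1.98)(8.314)(802 − 376) = 7013 J.
Work on gas = −W_by = -7013 J.

W ≈ -7010 J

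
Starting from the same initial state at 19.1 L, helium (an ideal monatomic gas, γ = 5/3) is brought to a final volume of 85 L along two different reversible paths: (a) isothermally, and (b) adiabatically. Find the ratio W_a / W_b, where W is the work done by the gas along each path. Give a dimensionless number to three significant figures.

Path (a) isothermal: W = P₁V₁ ln(V₂/V₁) → W_a/(P₁V₁) = 1.493.
Path (b) adiabatic: W = P₁V₁(1 − (V₁/V₂)^(γ−1))/(γ−1) → W_b/(P₁V₁) = 0.9456.
W_a / W_b = 1.493 / 0.9456 = 1.579.

W_a / W_b ≈ 1.58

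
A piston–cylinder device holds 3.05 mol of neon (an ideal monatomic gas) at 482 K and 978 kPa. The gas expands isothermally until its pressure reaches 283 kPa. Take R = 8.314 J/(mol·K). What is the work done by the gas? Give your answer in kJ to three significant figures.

W ≈ 15.2 kJ

Isothermal process: W = nRT ln(V₂/V₁) = nRT ln(P₁/P₂).
W = (3.05)(8.314)(482) × ln(978/283)
  = 12222 × ln(3.456) = 12222 × 1.24
W_by_gas = 15157 J.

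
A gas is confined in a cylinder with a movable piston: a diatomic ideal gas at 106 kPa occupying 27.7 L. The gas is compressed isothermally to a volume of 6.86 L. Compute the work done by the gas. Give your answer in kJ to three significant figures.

W ≈ -4.10 kJ

Isothermal: W = nRT ln(V₂/V₁) = P₁V₁ ln(V₂/V₁).
P₁V₁ = (106 kPa)(27.7 L) = 2936 J.
W = 2936 × ln(6.86/27.7) = 2936 × -1.396
W_by_gas = -4098 J.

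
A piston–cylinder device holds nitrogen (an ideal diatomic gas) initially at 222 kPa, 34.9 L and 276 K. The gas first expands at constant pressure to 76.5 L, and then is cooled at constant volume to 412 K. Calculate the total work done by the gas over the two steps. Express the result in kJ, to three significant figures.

Step 1 (isobaric): W = PΔV = (222 kPa)(76.5 − 34.9 L) = 9235 J.
Step 2 (isochoric): W = 0 (constant volume).
W_total = 9235 + 0 = 9235 J.

W_total ≈ 9.24 kJ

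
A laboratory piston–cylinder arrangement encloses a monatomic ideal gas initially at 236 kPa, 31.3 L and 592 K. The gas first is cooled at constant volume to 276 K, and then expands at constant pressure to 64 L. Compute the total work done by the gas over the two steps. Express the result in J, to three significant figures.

W_total ≈ 3600 J

Step 1 (isochoric): W = 0 (constant volume).
After step 1: P = 110 kPa (V unchanged).
Step 2 (isobaric): W = PΔV = (110 kPa)(64 − 31.3 L) = 3598 J.
W_total = 0 + 3598 = 3598 J.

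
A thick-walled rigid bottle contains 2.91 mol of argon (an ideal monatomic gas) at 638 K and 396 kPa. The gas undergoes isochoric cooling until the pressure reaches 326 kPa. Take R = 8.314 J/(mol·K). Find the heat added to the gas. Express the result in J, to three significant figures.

Constant volume ⇒ W = 0, so Q = ΔU = nCᵥΔT with Cᵥ = 3R/2 = 12.47 J/(mol·K).
At constant V, T₂/T₁ = P₂/P₁ ⇒ ΔT = T₁(P₂/P₁ − 1) = 638·(326/396 − 1) = -112.8 K.
ΔU = (2.91)(12.47)(-112.8) = -4093 J.

Q ≈ -4090 J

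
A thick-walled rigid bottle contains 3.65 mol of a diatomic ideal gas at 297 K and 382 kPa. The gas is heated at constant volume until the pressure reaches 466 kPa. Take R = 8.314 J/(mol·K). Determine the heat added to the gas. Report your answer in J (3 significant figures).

Constant volume ⇒ W = 0, so Q = ΔU = nCᵥΔT with Cᵥ = 5R/2 = 20.79 J/(mol·K).
At constant V, T₂/T₁ = P₂/P₁ ⇒ ΔT = T₁(P₂/P₁ − 1) = 297·(466/382 − 1) = 65.31 K.
ΔU = (3.65)(20.79)(65.31) = 4955 J.

Q ≈ 4950 J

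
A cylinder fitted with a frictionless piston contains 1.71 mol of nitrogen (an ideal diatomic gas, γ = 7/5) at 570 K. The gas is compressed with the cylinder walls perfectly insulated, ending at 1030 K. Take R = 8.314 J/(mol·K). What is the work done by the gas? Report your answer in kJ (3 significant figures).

W ≈ -16.3 kJ

Adiabatic ⇒ Q = 0, so W_by = −ΔU = nCᵥ(T₁ − T₂).
Cᵥ = 5R/2 = 20.79 J/(mol·K).
W = (1.71)(20.79)(570 − 1030) = -16349 J.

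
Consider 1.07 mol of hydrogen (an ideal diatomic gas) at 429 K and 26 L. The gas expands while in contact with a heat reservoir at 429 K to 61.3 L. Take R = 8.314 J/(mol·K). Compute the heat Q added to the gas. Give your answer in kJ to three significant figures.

Isothermal ⇒ ΔU = 0, so Q = W = nRT ln(V₂/V₁).
Q = (1.07)(8.314)(429) ln(61.3/26) = 3816 × 0.8577 = 3273 J.

Q ≈ 3.27 kJ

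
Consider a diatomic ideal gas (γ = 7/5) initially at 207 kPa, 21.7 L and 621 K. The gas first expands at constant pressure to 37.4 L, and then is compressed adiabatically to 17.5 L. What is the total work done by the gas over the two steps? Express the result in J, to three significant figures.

W_total ≈ -3620 J

Step 1 (isobaric): W = PΔV = (207 kPa)(37.4 − 21.7 L) = 3250 J.
After step 1: P = 207 kPa, V = 37.4 L, T = 1070 K.
Step 2 (adiabatic): W = (P₁V₁ − P₂V₂)/(γ−1) = (7742 − 10490)/0.4 = -6870 J.
W_total = 3250 − 6870 = -3621 J.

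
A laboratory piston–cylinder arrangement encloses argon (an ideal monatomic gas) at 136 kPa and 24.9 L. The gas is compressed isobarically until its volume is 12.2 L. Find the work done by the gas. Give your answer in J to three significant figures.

Isobaric: W = P ΔV.
W = (136 kPa)(12.2 − 24.9 L) = (136)(-12.7) = -1727 J.

W ≈ -1730 J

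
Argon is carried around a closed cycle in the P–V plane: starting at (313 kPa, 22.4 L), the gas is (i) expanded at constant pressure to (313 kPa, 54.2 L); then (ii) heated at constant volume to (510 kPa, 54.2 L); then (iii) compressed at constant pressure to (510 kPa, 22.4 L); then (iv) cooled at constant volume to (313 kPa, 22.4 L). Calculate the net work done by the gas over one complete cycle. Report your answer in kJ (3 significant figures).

Constant-volume legs do no work.
W(i) = (313)(54.2 − 22.4) = 9953 J; W(iii) = (510)(22.4 − 54.2) = -16218 J.
W_net = 9953 − 16218 = -6265 J (the counter-clockwise enclosed area).

W_net ≈ -6.26 kJ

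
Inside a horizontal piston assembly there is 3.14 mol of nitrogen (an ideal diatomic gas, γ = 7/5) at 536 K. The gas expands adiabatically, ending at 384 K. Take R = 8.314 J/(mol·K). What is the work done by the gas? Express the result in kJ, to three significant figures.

W ≈ 9.92 kJ

Adiabatic ⇒ Q = 0, so W_by = −ΔU = nCᵥ(T₁ − T₂).
Cᵥ = 5R/2 = 20.79 J/(mol·K).
W = (3.14)(20.79)(536 − 384) = 9920 J.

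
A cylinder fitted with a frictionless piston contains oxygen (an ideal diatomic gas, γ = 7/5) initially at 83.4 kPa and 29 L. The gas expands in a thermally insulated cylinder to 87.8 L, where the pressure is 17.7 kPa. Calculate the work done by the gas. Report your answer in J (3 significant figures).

Adiabatic: W = (P₁V₁ − P₂V₂)/(γ − 1) with γ = 7/5.
P₁V₁ = 2419 J, P₂V₂ = 1554 J.
W = (2419 − 1554) / 0.4 = 2161 J.

W ≈ 2160 J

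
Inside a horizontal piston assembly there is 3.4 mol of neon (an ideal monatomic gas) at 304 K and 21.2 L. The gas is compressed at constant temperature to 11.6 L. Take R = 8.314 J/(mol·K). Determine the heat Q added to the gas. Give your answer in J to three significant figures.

Q ≈ -5180 J

Isothermal ⇒ ΔU = 0, so Q = W = nRT ln(V₂/V₁).
Q = (3.4)(8.314)(304) ln(11.6/21.2) = 8593 × -0.603 = -5182 J.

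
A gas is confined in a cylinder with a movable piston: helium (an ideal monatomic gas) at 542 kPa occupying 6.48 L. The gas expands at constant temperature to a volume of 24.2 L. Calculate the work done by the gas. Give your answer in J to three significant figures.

Isothermal: W = nRT ln(V₂/V₁) = P₁V₁ ln(V₂/V₁).
P₁V₁ = (542 kPa)(6.48 L) = 3512 J.
W = 3512 × ln(24.2/6.48) = 3512 × 1.318
W_by_gas = 4628 J.

W ≈ 4630 J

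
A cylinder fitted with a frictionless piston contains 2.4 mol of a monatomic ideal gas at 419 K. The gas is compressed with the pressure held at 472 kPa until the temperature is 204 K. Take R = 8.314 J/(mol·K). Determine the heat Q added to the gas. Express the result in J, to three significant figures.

Q ≈ -10700 J

Isobaric: W = nRΔT = (2.4)(8.314)(-215) = -4290 J.
ΔU = nCᵥΔT with Cᵥ = 3R/2: ΔU = (2.4)(12.47)(-215) = -6435 J.
Q = ΔU + W = -6435 − 4290 = -10725 J.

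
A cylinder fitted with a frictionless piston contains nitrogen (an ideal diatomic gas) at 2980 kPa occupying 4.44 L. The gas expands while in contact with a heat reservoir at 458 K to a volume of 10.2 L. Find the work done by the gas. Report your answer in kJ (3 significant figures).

Isothermal: W = nRT ln(V₂/V₁) = P₁V₁ ln(V₂/V₁).
P₁V₁ = (2980 kPa)(4.44 L) = 13231 J.
W = 13231 × ln(10.2/4.44) = 13231 × 0.8317
W_by_gas = 11005 J.

W ≈ 11.0 kJ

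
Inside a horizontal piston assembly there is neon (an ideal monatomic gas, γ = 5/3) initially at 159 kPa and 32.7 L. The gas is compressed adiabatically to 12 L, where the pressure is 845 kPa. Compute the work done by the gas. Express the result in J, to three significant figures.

W ≈ -7410 J

Adiabatic: W = (P₁V₁ − P₂V₂)/(γ − 1) with γ = 5/3.
P₁V₁ = 5199 J, P₂V₂ = 10140 J.
W = (5199 − 10140) / 0.6667 = -7411 J.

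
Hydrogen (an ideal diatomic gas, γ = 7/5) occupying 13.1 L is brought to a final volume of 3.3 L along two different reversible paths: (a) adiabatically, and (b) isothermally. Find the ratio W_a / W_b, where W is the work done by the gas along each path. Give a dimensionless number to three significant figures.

Path (a) adiabatic: W = P₁V₁(1 − (V₁/V₂)^(γ−1))/(γ−1) → W_a/(P₁V₁) = -1.84.
Path (b) isothermal: W = P₁V₁ ln(V₂/V₁) → W_b/(P₁V₁) = -1.379.
W_a / W_b = -1.84 / -1.379 = 1.334.

W_a / W_b ≈ 1.33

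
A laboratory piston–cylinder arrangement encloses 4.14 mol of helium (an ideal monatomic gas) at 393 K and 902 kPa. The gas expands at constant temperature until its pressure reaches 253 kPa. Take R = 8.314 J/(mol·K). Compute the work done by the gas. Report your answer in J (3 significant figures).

Isothermal process: W = nRT ln(V₂/V₁) = nRT ln(P₁/P₂).
W = (4.14)(8.314)(393) × ln(902/253)
  = 13527 × ln(3.565) = 13527 × 1.271
W_by_gas = 17196 J.

W ≈ 17200 J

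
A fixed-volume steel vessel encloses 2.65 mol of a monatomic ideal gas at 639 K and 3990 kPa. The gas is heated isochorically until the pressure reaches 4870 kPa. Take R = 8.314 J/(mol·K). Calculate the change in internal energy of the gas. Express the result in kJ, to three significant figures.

ΔU ≈ 4.66 kJ

Constant volume ⇒ W = 0, so Q = ΔU = nCᵥΔT with Cᵥ = 3R/2 = 12.47 J/(mol·K).
At constant V, T₂/T₁ = P₂/P₁ ⇒ ΔT = T₁(P₂/P₁ − 1) = 639·(4870/3990 − 1) = 140.9 K.
ΔU = (2.65)(12.47)(140.9) = 4658 J.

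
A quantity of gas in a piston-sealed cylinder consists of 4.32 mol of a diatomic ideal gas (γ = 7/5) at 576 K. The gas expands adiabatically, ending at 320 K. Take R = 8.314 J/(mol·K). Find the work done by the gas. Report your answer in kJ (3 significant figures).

Adiabatic ⇒ Q = 0, so W_by = −ΔU = nCᵥ(T₁ − T₂).
Cᵥ = 5R/2 = 20.79 J/(mol·K).
W = (4.32)(20.79)(576 − 320) = 22987 J.

W ≈ 23.0 kJ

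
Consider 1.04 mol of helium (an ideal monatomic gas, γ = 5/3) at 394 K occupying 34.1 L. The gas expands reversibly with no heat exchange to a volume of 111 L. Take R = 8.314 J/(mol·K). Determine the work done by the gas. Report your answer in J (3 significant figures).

Adiabatic: TV^(γ−1) = const with γ = 5/3.
T₂ = T₁ (V₁/V₂)^(γ−1) = 394 × (34.1/111)^0.667 = 394 × 0.4553 = 179.4 K.
W_by = nCᵥ(T₁ − T₂) = (1.04)(12.47)(394 − 179.4) = 2784 J.

W ≈ 2780 J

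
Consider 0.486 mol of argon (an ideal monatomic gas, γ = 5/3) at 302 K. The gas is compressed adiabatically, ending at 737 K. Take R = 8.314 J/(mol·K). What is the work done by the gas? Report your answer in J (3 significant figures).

Adiabatic ⇒ Q = 0, so W_by = −ΔU = nCᵥ(T₁ − T₂).
Cᵥ = 3R/2 = 12.47 J/(mol·K).
W = (0.486)(12.47)(302 − 737) = -2636 J.

W ≈ -2640 J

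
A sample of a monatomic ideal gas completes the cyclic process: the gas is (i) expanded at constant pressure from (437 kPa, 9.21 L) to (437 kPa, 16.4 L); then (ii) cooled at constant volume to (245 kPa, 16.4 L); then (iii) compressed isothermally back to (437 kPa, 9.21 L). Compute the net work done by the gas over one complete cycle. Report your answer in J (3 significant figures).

W_net ≈ 824 J

Leg (i): W = PΔV = (437)(16.4 − 9.21) = 3142 J.
Leg (ii): W = 0.
Leg (iii): W = PᵢVᵢ ln(V_f/Vᵢ) = (4018) ln(9.21/16.4) = -2318 J.
W_net = 3142 − 2318 = 823.7 J.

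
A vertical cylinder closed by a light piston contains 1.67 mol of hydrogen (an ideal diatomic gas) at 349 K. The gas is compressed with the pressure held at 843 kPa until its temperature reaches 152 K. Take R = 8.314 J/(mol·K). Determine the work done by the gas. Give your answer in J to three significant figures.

W ≈ -2740 J

Isobaric: W = P ΔV = nR ΔT.
W = (1.67)(8.314)(152 − 349) = -2735 J.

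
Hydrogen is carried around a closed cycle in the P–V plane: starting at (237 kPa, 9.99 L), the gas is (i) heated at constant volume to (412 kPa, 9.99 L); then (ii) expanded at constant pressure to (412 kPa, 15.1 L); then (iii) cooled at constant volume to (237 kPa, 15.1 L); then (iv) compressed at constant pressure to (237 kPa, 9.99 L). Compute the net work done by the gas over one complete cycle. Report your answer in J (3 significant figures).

W_net ≈ 894 J

Constant-volume legs do no work.
W(ii) = (412)(15.1 − 9.99) = 2105 J; W(iv) = (237)(9.99 − 15.1) = -1211 J.
W_net = 2105 − 1211 = 894.2 J (the clockwise enclosed area).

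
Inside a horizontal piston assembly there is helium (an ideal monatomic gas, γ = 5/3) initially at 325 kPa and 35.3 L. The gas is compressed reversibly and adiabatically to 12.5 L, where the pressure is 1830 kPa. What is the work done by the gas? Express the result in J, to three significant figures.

W ≈ -17100 J

Adiabatic: W = (P₁V₁ − P₂V₂)/(γ − 1) with γ = 5/3.
P₁V₁ = 11472 J, P₂V₂ = 22875 J.
W = (11472 − 22875) / 0.6667 = -17104 J.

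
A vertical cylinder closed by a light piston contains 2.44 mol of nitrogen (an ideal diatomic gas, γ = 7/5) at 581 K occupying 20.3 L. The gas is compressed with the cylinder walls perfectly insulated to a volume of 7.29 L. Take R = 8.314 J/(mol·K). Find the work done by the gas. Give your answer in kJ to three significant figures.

Adiabatic: TV^(γ−1) = const with γ = 7/5.
T₂ = T₁ (V₁/V₂)^(γ−1) = 581 × (20.3/7.29)^0.4 = 581 × 1.506 = 875.2 K.
W_by = nCᵥ(T₁ − T₂) = (2.44)(20.79)(581 − 875.2) = -14918 J.

W ≈ -14.9 kJ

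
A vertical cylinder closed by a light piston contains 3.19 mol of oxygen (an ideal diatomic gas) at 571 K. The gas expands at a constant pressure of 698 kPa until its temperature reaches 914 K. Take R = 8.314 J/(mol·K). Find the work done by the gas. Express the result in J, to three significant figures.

W ≈ 9100 J

Isobaric: W = P ΔV = nR ΔT.
W = (3.19)(8.314)(914 − 571) = 9097 J.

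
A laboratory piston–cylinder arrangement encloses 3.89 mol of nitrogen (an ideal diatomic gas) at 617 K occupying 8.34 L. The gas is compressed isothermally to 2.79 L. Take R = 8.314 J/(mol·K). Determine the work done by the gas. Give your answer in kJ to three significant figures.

W ≈ -21.9 kJ

Isothermal: W = nRT ln(V₂/V₁).
W = (3.89)(8.314)(617) × ln(2.79/8.34)
  = 19955 × -1.095
W_by_gas = -21851 J.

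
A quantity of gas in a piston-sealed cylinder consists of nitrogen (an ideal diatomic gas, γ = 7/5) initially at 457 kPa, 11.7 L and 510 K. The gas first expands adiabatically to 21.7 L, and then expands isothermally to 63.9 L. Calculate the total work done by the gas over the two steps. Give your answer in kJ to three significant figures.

W_total ≈ 7.44 kJ

Step 1 (adiabatic): W = (P₁V₁ − P₂V₂)/(γ−1) = (5347 − 4176)/0.4 = 2926 J.
After step 1: P = 192.5 kPa, V = 21.7 L, T = 398.3 K.
Step 2 (isothermal): W = P₁V₁ ln(V₂/V₁) = (4176) ln(63.9/21.7) = 4510 J.
W_total = 2926 + 4510 = 7437 J.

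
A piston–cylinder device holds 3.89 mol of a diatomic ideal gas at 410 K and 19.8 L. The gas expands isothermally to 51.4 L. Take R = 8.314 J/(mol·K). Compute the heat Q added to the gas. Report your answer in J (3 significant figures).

Q ≈ 12600 J

Isothermal ⇒ ΔU = 0, so Q = W = nRT ln(V₂/V₁).
Q = (3.89)(8.314)(410) ln(51.4/19.8) = 13260 × 0.954 = 12649 J.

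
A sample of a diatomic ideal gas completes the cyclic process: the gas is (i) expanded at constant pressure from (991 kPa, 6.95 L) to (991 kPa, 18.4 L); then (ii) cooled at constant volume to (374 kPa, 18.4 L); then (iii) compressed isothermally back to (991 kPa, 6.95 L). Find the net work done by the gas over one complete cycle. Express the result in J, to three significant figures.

W_net ≈ 4650 J

Leg (i): W = PΔV = (991)(18.4 − 6.95) = 11347 J.
Leg (ii): W = 0.
Leg (iii): W = PᵢVᵢ ln(V_f/Vᵢ) = (6882) ln(6.95/18.4) = -6700 J.
W_net = 11347 − 6700 = 4647 J.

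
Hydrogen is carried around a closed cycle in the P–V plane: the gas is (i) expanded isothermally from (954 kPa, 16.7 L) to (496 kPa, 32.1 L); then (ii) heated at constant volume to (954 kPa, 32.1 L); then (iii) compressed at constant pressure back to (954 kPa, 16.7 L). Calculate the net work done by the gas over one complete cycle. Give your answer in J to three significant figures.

W_net ≈ -4280 J

Leg (i): W = PᵢVᵢ ln(V_f/Vᵢ) = (15932) ln(32.1/16.7) = 10411 J.
Leg (ii): W = 0.
Leg (iii): W = PΔV = (954)(16.7 − 32.1) = -14692 J.
W_net = 10411 − 14692 = -4281 J.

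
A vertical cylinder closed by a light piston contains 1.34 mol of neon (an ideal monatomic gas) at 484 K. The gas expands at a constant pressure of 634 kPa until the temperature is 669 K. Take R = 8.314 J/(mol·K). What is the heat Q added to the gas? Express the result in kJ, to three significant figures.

Isobaric: W = nRΔT = (1.34)(8.314)(185) = 2061 J.
ΔU = nCᵥΔT with Cᵥ = 3R/2: ΔU = (1.34)(12.47)(185) = 3092 J.
Q = ΔU + W = 3092 + 2061 = 5153 J.

Q ≈ 5.15 kJ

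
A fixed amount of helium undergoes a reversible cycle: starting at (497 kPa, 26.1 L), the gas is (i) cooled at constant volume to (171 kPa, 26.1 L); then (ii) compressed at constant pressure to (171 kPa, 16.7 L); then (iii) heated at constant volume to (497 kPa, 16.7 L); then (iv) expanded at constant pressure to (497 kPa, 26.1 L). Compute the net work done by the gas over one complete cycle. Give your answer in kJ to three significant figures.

W_net ≈ 3.06 kJ

Constant-volume legs do no work.
W(ii) = (171)(16.7 − 26.1) = -1607 J; W(iv) = (497)(26.1 − 16.7) = 4672 J.
W_net = -1607 + 4672 = 3064 J (the clockwise enclosed area).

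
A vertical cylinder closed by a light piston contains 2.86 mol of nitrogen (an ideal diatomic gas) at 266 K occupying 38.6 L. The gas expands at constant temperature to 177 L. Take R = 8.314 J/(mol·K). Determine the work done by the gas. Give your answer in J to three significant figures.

W ≈ 9630 J

Isothermal: W = nRT ln(V₂/V₁).
W = (2.86)(8.314)(266) × ln(177/38.6)
  = 6325 × 1.523
W_by_gas = 9632 J.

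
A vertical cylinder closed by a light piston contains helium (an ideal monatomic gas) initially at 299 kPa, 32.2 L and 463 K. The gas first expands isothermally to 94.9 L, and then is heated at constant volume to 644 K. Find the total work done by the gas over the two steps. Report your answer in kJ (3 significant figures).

W_total ≈ 10.4 kJ

Step 1 (isothermal): W = P₁V₁ ln(V₂/V₁) = (9628) ln(94.9/32.2) = 10406 J.
Step 2 (isochoric): W = 0 (constant volume).
W_total = 10406 + 0 = 10406 J.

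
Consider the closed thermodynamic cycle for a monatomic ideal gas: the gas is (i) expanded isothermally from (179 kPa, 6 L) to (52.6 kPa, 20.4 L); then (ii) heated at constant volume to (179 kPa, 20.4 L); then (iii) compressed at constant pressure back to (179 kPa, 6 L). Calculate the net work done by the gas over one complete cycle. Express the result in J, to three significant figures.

W_net ≈ -1260 J

Leg (i): W = PᵢVᵢ ln(V_f/Vᵢ) = (1074) ln(20.4/6) = 1314 J.
Leg (ii): W = 0.
Leg (iii): W = PΔV = (179)(6 − 20.4) = -2578 J.
W_net = 1314 − 2578 = -1263 J.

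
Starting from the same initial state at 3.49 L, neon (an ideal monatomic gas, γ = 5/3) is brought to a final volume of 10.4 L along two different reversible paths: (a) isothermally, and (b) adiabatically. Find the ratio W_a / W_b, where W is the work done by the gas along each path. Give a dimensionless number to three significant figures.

W_a / W_b ≈ 1.41

Path (a) isothermal: W = P₁V₁ ln(V₂/V₁) → W_a/(P₁V₁) = 1.092.
Path (b) adiabatic: W = P₁V₁(1 − (V₁/V₂)^(γ−1))/(γ−1) → W_b/(P₁V₁) = 0.7756.
W_a / W_b = 1.092 / 0.7756 = 1.408.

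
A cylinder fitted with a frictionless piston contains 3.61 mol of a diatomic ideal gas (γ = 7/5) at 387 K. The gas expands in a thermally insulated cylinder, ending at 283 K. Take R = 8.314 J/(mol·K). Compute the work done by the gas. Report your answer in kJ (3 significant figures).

W ≈ 7.80 kJ

Adiabatic ⇒ Q = 0, so W_by = −ΔU = nCᵥ(T₁ − T₂).
Cᵥ = 5R/2 = 20.79 J/(mol·K).
W = (3.61)(20.79)(387 − 283) = 7804 J.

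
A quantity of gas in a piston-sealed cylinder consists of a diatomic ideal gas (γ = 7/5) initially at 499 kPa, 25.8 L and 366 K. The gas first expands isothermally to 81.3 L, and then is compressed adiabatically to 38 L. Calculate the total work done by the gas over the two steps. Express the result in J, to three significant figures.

Step 1 (isothermal): W = P₁V₁ ln(V₂/V₁) = (12874) ln(81.3/25.8) = 14777 J.
After step 1: P = 158.4 kPa, V = 81.3 L, T = 366 K.
Step 2 (adiabatic): W = (P₁V₁ − P₂V₂)/(γ−1) = (12874 − 17452)/0.4 = -11444 J.
W_total = 14777 − 11444 = 3332 J.

W_total ≈ 3330 J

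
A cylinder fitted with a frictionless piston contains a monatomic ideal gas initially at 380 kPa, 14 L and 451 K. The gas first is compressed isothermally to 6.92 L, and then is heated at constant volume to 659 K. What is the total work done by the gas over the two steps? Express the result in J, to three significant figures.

W_total ≈ -3750 J

Step 1 (isothermal): W = P₁V₁ ln(V₂/V₁) = (5320) ln(6.92/14) = -3749 J.
Step 2 (isochoric): W = 0 (constant volume).
W_total = -3749 + 0 = -3749 J.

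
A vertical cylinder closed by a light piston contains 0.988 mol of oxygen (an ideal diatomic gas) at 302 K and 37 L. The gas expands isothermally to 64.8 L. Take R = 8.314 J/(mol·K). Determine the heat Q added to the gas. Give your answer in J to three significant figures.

Q ≈ 1390 J

Isothermal ⇒ ΔU = 0, so Q = W = nRT ln(V₂/V₁).
Q = (0.988)(8.314)(302) ln(64.8/37) = 2481 × 0.5604 = 1390 J.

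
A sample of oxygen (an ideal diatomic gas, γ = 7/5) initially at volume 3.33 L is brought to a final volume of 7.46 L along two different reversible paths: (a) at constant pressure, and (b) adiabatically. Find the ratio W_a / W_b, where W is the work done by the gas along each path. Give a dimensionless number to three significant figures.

Path (a) isobaric: W = P₁(V₂ − V₁) → W_a/(P₁V₁) = 1.24.
Path (b) adiabatic: W = P₁V₁(1 − (V₁/V₂)^(γ−1))/(γ−1) → W_b/(P₁V₁) = 0.6894.
W_a / W_b = 1.24 / 0.6894 = 1.799.

W_a / W_b ≈ 1.80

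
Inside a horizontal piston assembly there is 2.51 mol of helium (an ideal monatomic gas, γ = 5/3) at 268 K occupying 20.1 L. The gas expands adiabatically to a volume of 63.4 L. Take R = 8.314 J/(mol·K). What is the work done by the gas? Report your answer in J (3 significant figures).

Adiabatic: TV^(γ−1) = const with γ = 5/3.
T₂ = T₁ (V₁/V₂)^(γ−1) = 268 × (20.1/63.4)^0.667 = 268 × 0.4649 = 124.6 K.
W_by = nCᵥ(T₁ − T₂) = (2.51)(12.47)(268 − 124.6) = 4489 J.

W ≈ 4490 J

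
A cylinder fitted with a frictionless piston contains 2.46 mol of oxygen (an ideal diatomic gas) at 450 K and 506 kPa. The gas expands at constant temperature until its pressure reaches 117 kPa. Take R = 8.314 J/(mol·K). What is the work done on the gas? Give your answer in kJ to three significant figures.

Isothermal process: W = nRT ln(V₂/V₁) = nRT ln(P₁/P₂).
W = (2.46)(8.314)(450) × ln(506/117)
  = 9204 × ln(4.325) = 9204 × 1.464
W_by_gas = 13477 J; work on gas = −W_by = -13477 J.

W ≈ -13.5 kJ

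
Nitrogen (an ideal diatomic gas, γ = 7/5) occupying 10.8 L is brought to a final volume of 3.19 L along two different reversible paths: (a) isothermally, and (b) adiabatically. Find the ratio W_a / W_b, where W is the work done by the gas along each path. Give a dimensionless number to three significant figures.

W_a / W_b ≈ 0.776

Path (a) isothermal: W = P₁V₁ ln(V₂/V₁) → W_a/(P₁V₁) = -1.22.
Path (b) adiabatic: W = P₁V₁(1 − (V₁/V₂)^(γ−1))/(γ−1) → W_b/(P₁V₁) = -1.572.
W_a / W_b = -1.22 / -1.572 = 0.7758.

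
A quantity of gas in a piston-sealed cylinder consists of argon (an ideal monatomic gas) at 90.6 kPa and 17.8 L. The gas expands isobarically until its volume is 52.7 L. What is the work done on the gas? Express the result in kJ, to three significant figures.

Isobaric: W = P ΔV.
W = (90.6 kPa)(52.7 − 17.8 L) = (90.6)(34.9) = 3162 J.
Work on gas = −W_by = -3162 J.

W ≈ -3.16 kJ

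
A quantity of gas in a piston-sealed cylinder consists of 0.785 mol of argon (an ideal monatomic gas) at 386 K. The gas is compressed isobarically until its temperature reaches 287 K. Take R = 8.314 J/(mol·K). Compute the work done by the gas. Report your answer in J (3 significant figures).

Isobaric: W = P ΔV = nR ΔT.
W = (0.785)(8.314)(287 − 386) = -646.1 J.

W ≈ -646 J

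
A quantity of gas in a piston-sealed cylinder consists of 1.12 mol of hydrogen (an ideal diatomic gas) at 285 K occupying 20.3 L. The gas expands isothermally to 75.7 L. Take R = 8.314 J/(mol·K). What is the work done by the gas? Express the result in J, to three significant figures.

W ≈ 3490 J

Isothermal: W = nRT ln(V₂/V₁).
W = (1.12)(8.314)(285) × ln(75.7/20.3)
  = 2654 × 1.316
W_by_gas = 3493 J.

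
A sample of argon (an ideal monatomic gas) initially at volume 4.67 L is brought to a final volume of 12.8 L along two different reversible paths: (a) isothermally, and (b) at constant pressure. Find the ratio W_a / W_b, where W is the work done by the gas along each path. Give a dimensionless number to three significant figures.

Path (a) isothermal: W = P₁V₁ ln(V₂/V₁) → W_a/(P₁V₁) = 1.008.
Path (b) isobaric: W = P₁(V₂ − V₁) → W_b/(P₁V₁) = 1.741.
W_a / W_b = 1.008 / 1.741 = 0.5792.

W_a / W_b ≈ 0.579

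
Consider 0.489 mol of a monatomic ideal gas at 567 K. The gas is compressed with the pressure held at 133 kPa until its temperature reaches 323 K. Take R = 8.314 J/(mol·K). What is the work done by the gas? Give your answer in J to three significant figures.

W ≈ -992 J

Isobaric: W = P ΔV = nR ΔT.
W = (0.489)(8.314)(323 − 567) = -992 J.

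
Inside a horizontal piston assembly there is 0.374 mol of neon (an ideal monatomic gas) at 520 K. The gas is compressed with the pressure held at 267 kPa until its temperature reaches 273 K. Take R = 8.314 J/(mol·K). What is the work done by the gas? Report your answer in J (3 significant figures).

W ≈ -768 J

Isobaric: W = P ΔV = nR ΔT.
W = (0.374)(8.314)(273 − 520) = -768 J.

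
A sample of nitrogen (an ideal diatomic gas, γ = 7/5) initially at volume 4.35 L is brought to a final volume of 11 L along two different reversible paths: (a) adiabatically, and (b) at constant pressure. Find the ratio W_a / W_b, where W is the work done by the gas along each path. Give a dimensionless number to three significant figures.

Path (a) adiabatic: W = P₁V₁(1 − (V₁/V₂)^(γ−1))/(γ−1) → W_a/(P₁V₁) = 0.775.
Path (b) isobaric: W = P₁(V₂ − V₁) → W_b/(P₁V₁) = 1.529.
W_a / W_b = 0.775 / 1.529 = 0.507.

W_a / W_b ≈ 0.507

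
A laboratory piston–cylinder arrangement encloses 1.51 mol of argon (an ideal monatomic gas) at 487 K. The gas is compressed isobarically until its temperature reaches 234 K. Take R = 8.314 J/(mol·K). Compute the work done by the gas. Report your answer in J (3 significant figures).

Isobaric: W = P ΔV = nR ΔT.
W = (1.51)(8.314)(234 − 487) = -3176 J.

W ≈ -3180 J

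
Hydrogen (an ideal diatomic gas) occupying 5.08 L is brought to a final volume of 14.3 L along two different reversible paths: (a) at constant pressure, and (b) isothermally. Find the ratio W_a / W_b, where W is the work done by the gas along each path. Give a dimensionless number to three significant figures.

Path (a) isobaric: W = P₁(V₂ − V₁) → W_a/(P₁V₁) = 1.815.
Path (b) isothermal: W = P₁V₁ ln(V₂/V₁) → W_b/(P₁V₁) = 1.035.
W_a / W_b = 1.815 / 1.035 = 1.754.

W_a / W_b ≈ 1.75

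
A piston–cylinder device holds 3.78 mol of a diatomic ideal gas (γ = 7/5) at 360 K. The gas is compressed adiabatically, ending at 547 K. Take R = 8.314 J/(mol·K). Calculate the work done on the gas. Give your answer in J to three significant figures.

W ≈ 14700 J

Adiabatic ⇒ Q = 0, so W_by = −ΔU = nCᵥ(T₁ − T₂).
Cᵥ = 5R/2 = 20.79 J/(mol·K).
W = (3.78)(20.79)(360 − 547) = -14692 J.
Work on gas = −W_by = 14692 J.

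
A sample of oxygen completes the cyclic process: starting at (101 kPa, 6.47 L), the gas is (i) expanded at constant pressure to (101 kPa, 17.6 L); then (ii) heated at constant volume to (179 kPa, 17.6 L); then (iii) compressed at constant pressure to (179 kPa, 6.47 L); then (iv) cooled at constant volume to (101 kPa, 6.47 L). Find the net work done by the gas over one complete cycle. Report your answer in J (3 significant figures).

Constant-volume legs do no work.
W(i) = (101)(17.6 − 6.47) = 1124 J; W(iii) = (179)(6.47 − 17.6) = -1992 J.
W_net = 1124 − 1992 = -868.1 J (the counter-clockwise enclosed area).

W_net ≈ -868 J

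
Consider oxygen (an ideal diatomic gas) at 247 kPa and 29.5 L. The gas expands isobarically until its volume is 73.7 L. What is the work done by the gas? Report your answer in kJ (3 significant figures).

Isobaric: W = P ΔV.
W = (247 kPa)(73.7 − 29.5 L) = (247)(44.2) = 10917 J.

W ≈ 10.9 kJ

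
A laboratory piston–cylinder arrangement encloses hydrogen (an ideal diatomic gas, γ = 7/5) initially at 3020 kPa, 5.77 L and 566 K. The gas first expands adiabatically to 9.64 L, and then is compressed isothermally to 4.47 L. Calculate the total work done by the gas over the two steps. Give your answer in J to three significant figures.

Step 1 (adiabatic): W = (P₁V₁ − P₂V₂)/(γ−1) = (17425 − 14191)/0.4 = 8085 J.
After step 1: P = 1472 kPa, V = 9.64 L, T = 461 K.
Step 2 (isothermal): W = P₁V₁ ln(V₂/V₁) = (14191) ln(4.47/9.64) = -10906 J.
W_total = 8085 − 10906 = -2821 J.

W_total ≈ -2820 J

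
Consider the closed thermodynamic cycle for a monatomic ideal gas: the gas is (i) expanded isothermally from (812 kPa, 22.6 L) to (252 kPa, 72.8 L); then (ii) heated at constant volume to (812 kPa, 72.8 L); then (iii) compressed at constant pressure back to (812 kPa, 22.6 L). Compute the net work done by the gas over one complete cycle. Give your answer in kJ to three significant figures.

W_net ≈ -19.3 kJ

Leg (i): W = PᵢVᵢ ln(V_f/Vᵢ) = (18351) ln(72.8/22.6) = 21467 J.
Leg (ii): W = 0.
Leg (iii): W = PΔV = (812)(22.6 − 72.8) = -40762 J.
W_net = 21467 − 40762 = -19296 J.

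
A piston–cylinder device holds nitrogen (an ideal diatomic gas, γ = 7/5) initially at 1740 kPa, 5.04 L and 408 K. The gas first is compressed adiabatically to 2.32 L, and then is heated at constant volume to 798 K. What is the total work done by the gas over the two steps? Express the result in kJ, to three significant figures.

Step 1 (adiabatic): W = (P₁V₁ − P₂V₂)/(γ−1) = (8770 − 11961)/0.4 = -7978 J.
Step 2 (isochoric): W = 0 (constant volume).
W_total = -7978 + 0 = -7978 J.

W_total ≈ -7.98 kJ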